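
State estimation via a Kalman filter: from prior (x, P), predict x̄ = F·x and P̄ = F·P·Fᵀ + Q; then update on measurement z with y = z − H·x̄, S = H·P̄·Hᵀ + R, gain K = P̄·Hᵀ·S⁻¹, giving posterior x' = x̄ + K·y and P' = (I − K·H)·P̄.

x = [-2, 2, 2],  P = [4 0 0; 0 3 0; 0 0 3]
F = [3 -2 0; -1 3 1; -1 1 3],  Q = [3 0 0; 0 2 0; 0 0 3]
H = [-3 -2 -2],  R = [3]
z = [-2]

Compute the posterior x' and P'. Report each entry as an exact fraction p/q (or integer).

x̄ = F·x = [-10, 10, 10]
P̄ = F·P·Fᵀ + Q = [51 -30 -18; -30 36 22; -18 22 37]
y = z − H·x̄ = [8]
S = H·P̄·Hᵀ + R = [354]
K = P̄·Hᵀ·S⁻¹ = [-19/118; -13/177; -32/177]
x' = x̄ + K·y = [-666/59, 1666/177, 1514/177]
P' = (I − K·H)·P̄ = [4935/118 -2017/59 -1670/59; -2017/59 6034/177 3062/177; -1670/59 3062/177 4501/177]

x' = [-666/59, 1666/177, 1514/177]
P' = [4935/118 -2017/59 -1670/59; -2017/59 6034/177 3062/177; -1670/59 3062/177 4501/177]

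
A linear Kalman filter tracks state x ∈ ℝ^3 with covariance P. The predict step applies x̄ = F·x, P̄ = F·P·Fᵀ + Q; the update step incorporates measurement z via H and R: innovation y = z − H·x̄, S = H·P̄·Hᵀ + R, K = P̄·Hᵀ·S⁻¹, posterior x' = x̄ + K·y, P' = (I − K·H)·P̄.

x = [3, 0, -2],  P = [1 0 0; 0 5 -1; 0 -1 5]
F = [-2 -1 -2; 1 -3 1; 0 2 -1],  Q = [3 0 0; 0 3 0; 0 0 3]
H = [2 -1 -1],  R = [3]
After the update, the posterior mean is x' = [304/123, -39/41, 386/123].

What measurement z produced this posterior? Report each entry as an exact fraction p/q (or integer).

x̄ = F·x = [-2, 1, 2]
P̄ = F·P·Fᵀ + Q = [28 -2 3; -2 60 -40; 3 -40 32]
S = H·P̄·Hᵀ + R = [123]
K = P̄·Hᵀ·S⁻¹ = [55/123; -8/41; 14/123]
x' − x̄ = [550/123, -80/41, 140/123] = K·y
y = (KᵀK)⁻¹·Kᵀ·(x' − x̄) = [10]
z = y + H·x̄ = [10] + [-7] = [3]

z = [3]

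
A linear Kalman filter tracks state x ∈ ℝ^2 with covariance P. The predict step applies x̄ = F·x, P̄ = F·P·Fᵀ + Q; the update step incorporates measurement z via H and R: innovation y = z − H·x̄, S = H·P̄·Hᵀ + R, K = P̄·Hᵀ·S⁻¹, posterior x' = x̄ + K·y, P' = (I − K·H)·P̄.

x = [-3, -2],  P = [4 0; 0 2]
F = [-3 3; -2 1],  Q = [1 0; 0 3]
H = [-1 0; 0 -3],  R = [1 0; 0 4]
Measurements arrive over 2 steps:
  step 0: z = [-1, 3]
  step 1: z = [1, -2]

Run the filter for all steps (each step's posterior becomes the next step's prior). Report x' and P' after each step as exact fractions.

step 0: x̄ = F·x = [3, 4]
step 0: P̄ = F·P·Fᵀ + Q = [55 30; 30 21]
step 0: y = z − H·x̄ = [2, 15]
step 0: S = H·P̄·Hᵀ + R = [56 90; 90 193]
step 0: K = P̄·Hᵀ·S⁻¹ = [-2515/2708 -45/1354; -30/677 -207/677]
step 0: x' = x̄ + K·y = [436/677, -457/677]
step 0: P' = (I − K·H)·P̄ = [2515/2708 30/677; 30/677 276/677]
step 1: x̄ = F·x = [-2679/677, -1329/677]
step 1: P̄ = F·P·Fᵀ + Q = [33119/2708 8661/1354; 8661/1354 4702/677]
step 1: y = z − H·x̄ = [-2002/677, -5341/677]
step 1: S = H·P̄·Hᵀ + R = [35827/2708 25983/1354; 25983/1354 45026/677]
step 1: K = P̄·Hᵀ·S⁻¹ = [-1205465/1385569 -51966/1385569; -69288/1385569 -414087/1385569]
step 1: x' = x̄ + K·y = [-1508195/1385569, 751746/1385569]
step 1: P' = (I − K·H)·P̄ = [1205465/1385569 69288/1385569; 69288/1385569 552116/1385569]

step 0: x' = [436/677, -457/677], P' = [2515/2708 30/677; 30/677 276/677]
step 1: x' = [-1508195/1385569, 751746/1385569], P' = [1205465/1385569 69288/1385569; 69288/1385569 552116/1385569]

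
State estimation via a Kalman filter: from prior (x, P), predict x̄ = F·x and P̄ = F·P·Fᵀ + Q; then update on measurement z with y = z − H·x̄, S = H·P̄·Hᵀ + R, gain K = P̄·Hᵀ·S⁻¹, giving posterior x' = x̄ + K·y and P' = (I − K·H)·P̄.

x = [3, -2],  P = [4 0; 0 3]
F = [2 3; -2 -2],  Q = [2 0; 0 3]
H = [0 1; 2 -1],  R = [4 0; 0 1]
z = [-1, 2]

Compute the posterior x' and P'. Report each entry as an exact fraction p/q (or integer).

x̄ = F·x = [0, -2]
P̄ = F·P·Fᵀ + Q = [45 -34; -34 31]
y = z − H·x̄ = [1, 0]
S = H·P̄·Hᵀ + R = [35 -99; -99 348]
K = P̄·Hᵀ·S⁻¹ = [148/793 974/2379; 329/793 -132/793]
x' = x̄ + K·y = [148/793, -1257/793]
P' = (I − K·H)·P̄ = [1375/2379 592/793; 592/793 1316/793]

x' = [148/793, -1257/793]
P' = [1375/2379 592/793; 592/793 1316/793]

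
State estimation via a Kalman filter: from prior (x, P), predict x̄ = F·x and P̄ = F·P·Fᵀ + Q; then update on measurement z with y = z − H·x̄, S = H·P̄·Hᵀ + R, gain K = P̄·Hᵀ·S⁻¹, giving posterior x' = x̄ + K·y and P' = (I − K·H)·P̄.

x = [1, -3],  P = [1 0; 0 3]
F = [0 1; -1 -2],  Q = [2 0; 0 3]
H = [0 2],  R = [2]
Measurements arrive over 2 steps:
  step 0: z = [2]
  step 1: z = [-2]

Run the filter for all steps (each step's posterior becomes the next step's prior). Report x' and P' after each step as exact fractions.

step 0: x' = [-17/11, 37/33], P' = [31/11 -2/11; -2/11 16/33]
step 1: x' = [573/497, -487/497], P' = [1194/497 -26/497; -26/497 232/497]

step 0: x̄ = F·x = [-3, 5]
step 0: P̄ = F·P·Fᵀ + Q = [5 -6; -6 16]
step 0: y = z − H·x̄ = [-8]
step 0: S = H·P̄·Hᵀ + R = [66]
step 0: K = P̄·Hᵀ·S⁻¹ = [-2/11; 16/33]
step 0: x' = x̄ + K·y = [-17/11, 37/33]
step 0: P' = (I − K·H)·P̄ = [31/11 -2/11; -2/11 16/33]
step 1: x̄ = F·x = [37/33, -23/33]
step 1: P̄ = F·P·Fᵀ + Q = [82/33 -26/33; -26/33 232/33]
step 1: y = z − H·x̄ = [-20/33]
step 1: S = H·P̄·Hᵀ + R = [994/33]
step 1: K = P̄·Hᵀ·S⁻¹ = [-26/497; 232/497]
step 1: x' = x̄ + K·y = [573/497, -487/497]
step 1: P' = (I − K·H)·P̄ = [1194/497 -26/497; -26/497 232/497]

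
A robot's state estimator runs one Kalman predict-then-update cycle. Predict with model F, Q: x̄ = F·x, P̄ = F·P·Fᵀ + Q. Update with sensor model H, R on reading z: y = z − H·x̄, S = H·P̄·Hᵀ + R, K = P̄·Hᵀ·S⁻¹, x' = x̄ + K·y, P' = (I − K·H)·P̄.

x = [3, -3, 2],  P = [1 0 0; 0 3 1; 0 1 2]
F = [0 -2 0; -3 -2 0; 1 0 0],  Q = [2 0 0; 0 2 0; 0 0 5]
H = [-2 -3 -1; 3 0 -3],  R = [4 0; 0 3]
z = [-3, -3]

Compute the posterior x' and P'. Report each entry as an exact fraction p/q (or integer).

x̄ = F·x = [6, -3, 3]
P̄ = F·P·Fᵀ + Q = [14 12 0; 12 23 -3; 0 -3 6]
y = z − H·x̄ = [3, -12]
S = H·P̄·Hᵀ + R = [399 -201; -201 183]
K = P̄·Hᵀ·S⁻¹ = [-545/5436 649/5436; -275/1208 -5/1208; -341/3624 -731/3624]
x' = x̄ + K·y = [2577/604, -4389/1208, 6207/1208]
P' = (I − K·H)·P̄ = [6983/2718 -1447/604 4439/1812; -1447/604 3259/1208 -2889/1208; 4439/1812 -2889/1208 3203/1208]

x' = [2577/604, -4389/1208, 6207/1208]
P' = [6983/2718 -1447/604 4439/1812; -1447/604 3259/1208 -2889/1208; 4439/1812 -2889/1208 3203/1208]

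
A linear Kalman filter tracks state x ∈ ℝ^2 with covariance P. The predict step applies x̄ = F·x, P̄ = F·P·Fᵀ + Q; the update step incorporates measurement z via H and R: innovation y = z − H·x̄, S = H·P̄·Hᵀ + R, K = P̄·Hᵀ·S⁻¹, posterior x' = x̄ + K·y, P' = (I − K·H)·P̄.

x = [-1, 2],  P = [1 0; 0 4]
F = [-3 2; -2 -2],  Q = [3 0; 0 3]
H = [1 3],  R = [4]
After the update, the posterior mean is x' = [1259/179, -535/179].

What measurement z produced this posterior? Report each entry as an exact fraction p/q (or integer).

z = [-2]

x̄ = F·x = [7, -2]
P̄ = F·P·Fᵀ + Q = [28 -10; -10 23]
S = H·P̄·Hᵀ + R = [179]
K = P̄·Hᵀ·S⁻¹ = [-2/179; 59/179]
x' − x̄ = [6/179, -177/179] = K·y
y = (KᵀK)⁻¹·Kᵀ·(x' − x̄) = [-3]
z = y + H·x̄ = [-3] + [1] = [-2]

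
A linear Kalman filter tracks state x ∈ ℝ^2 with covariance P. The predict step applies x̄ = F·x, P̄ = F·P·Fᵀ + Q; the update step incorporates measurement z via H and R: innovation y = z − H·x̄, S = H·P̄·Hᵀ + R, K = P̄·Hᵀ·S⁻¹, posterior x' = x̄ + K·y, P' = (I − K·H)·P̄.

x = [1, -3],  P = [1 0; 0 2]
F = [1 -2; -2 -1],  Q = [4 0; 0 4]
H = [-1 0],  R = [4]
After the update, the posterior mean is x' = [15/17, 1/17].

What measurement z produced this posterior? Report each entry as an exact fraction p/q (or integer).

z = [1]

x̄ = F·x = [7, 1]
P̄ = F·P·Fᵀ + Q = [13 2; 2 10]
S = H·P̄·Hᵀ + R = [17]
K = P̄·Hᵀ·S⁻¹ = [-13/17; -2/17]
x' − x̄ = [-104/17, -16/17] = K·y
y = (KᵀK)⁻¹·Kᵀ·(x' − x̄) = [8]
z = y + H·x̄ = [8] + [-7] = [1]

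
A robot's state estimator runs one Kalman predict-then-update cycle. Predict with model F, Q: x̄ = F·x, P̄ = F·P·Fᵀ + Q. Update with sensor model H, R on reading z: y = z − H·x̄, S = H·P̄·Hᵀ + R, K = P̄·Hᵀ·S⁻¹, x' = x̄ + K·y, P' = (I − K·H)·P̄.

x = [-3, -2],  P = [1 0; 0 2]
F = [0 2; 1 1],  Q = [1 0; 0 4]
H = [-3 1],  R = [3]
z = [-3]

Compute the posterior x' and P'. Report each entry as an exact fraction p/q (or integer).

x̄ = F·x = [-4, -5]
P̄ = F·P·Fᵀ + Q = [9 4; 4 7]
y = z − H·x̄ = [-10]
S = H·P̄·Hᵀ + R = [67]
K = P̄·Hᵀ·S⁻¹ = [-23/67; -5/67]
x' = x̄ + K·y = [-38/67, -285/67]
P' = (I − K·H)·P̄ = [74/67 153/67; 153/67 444/67]

x' = [-38/67, -285/67]
P' = [74/67 153/67; 153/67 444/67]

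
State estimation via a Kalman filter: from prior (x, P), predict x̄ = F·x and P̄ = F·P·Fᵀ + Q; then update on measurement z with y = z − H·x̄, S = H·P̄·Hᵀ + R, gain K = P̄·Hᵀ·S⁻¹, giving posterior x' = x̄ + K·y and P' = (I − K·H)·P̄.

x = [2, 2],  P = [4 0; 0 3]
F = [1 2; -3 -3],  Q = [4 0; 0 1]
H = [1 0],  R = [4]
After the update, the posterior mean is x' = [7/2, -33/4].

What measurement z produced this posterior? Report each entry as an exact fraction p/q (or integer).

x̄ = F·x = [6, -12]
P̄ = F·P·Fᵀ + Q = [20 -30; -30 64]
S = H·P̄·Hᵀ + R = [24]
K = P̄·Hᵀ·S⁻¹ = [5/6; -5/4]
x' − x̄ = [-5/2, 15/4] = K·y
y = (KᵀK)⁻¹·Kᵀ·(x' − x̄) = [-3]
z = y + H·x̄ = [-3] + [6] = [3]

z = [3]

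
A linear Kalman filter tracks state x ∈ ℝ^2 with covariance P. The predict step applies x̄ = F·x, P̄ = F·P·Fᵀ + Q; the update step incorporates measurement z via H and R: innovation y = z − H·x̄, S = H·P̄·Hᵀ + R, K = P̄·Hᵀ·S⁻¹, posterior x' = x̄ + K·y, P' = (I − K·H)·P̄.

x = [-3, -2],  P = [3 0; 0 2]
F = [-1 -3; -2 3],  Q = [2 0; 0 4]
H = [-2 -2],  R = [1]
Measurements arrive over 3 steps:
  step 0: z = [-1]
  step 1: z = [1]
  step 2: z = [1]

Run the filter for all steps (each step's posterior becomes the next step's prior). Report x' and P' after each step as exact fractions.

step 0: x' = [823/133, -748/133], P' = [2575/133 -2564/133; -2564/133 2586/133]
step 1: x' = [-2561/3841, 2722/19205], P' = [36155/3841 -183792/19205; -183792/19205 958018/96025]
step 2: x' = [12423017/6988025, -15869012/6988025], P' = [329939679/34940125 -335306644/34940125; -335306644/34940125 349384634/34940125]

step 0: x̄ = F·x = [9, 0]
step 0: P̄ = F·P·Fᵀ + Q = [23 -12; -12 34]
step 0: y = z − H·x̄ = [17]
step 0: S = H·P̄·Hᵀ + R = [133]
step 0: K = P̄·Hᵀ·S⁻¹ = [-22/133; -44/133]
step 0: x' = x̄ + K·y = [823/133, -748/133]
step 0: P' = (I − K·H)·P̄ = [2575/133 -2564/133; -2564/133 2586/133]
step 1: x̄ = F·x = [203/19, -3890/133]
step 1: P̄ = F·P·Fᵀ + Q = [1533/19 -3688/19; -3688/19 64874/133]
step 1: y = z − H·x̄ = [-4805/133]
step 1: S = H·P̄·Hᵀ + R = [96025/133]
step 1: K = P̄·Hᵀ·S⁻¹ = [6034/19205; -78116/96025]
step 1: x' = x̄ + K·y = [-2561/3841, 2722/19205]
step 1: P' = (I − K·H)·P̄ = [36155/3841 -183792/19205; -183792/19205 958018/96025]
step 2: x̄ = F·x = [4639/19205, 33776/19205]
step 2: P̄ = F·P·Fᵀ + Q = [4204327/96025 -9571292/96025; -9571292/96025 23649282/96025]
step 2: y = z − H·x̄ = [19207/3841]
step 2: S = H·P̄·Hᵀ + R = [1397605/3841]
step 2: K = P̄·Hᵀ·S⁻¹ = [2146786/6988025; -5631196/6988025]
step 2: x' = x̄ + K·y = [12423017/6988025, -15869012/6988025]
step 2: P' = (I − K·H)·P̄ = [329939679/34940125 -335306644/34940125; -335306644/34940125 349384634/34940125]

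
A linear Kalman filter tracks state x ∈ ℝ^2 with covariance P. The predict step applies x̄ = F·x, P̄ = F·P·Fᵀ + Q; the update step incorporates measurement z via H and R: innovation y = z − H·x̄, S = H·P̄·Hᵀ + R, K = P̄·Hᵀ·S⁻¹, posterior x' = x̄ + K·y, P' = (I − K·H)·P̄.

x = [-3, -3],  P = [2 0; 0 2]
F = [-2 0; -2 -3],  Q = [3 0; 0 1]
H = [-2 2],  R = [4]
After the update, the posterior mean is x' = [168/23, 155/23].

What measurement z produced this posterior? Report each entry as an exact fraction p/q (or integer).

x̄ = F·x = [6, 15]
P̄ = F·P·Fᵀ + Q = [11 8; 8 27]
S = H·P̄·Hᵀ + R = [92]
K = P̄·Hᵀ·S⁻¹ = [-3/46; 19/46]
x' − x̄ = [30/23, -190/23] = K·y
y = (KᵀK)⁻¹·Kᵀ·(x' − x̄) = [-20]
z = y + H·x̄ = [-20] + [18] = [-2]

z = [-2]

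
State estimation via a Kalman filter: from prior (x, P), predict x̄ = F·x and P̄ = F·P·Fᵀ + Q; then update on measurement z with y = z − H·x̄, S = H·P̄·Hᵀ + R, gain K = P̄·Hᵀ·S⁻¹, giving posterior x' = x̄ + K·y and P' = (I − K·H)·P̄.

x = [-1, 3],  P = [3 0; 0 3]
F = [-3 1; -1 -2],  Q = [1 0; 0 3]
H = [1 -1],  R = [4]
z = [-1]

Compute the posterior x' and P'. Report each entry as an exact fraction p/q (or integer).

x̄ = F·x = [6, -5]
P̄ = F·P·Fᵀ + Q = [31 3; 3 18]
y = z − H·x̄ = [-12]
S = H·P̄·Hᵀ + R = [47]
K = P̄·Hᵀ·S⁻¹ = [28/47; -15/47]
x' = x̄ + K·y = [-54/47, -55/47]
P' = (I − K·H)·P̄ = [673/47 561/47; 561/47 621/47]

x' = [-54/47, -55/47]
P' = [673/47 561/47; 561/47 621/47]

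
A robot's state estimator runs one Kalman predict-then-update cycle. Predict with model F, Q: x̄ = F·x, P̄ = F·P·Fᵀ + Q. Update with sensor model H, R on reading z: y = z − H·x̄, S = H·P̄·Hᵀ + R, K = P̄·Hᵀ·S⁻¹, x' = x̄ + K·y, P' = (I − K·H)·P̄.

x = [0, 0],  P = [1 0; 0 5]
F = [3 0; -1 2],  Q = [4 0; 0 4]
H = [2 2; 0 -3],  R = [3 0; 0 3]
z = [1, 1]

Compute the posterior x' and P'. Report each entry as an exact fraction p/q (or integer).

x̄ = F·x = [0, 0]
P̄ = F·P·Fᵀ + Q = [13 -3; -3 25]
y = z − H·x̄ = [1, 1]
S = H·P̄·Hᵀ + R = [131 -132; -132 228]
K = P̄·Hᵀ·S⁻¹ = [479/1037 1273/4148; 11/1037 -1339/4148]
x' = x̄ + K·y = [3189/4148, -1295/4148]
P' = (I − K·H)·P̄ = [4147/4148 -1273/4148; -1273/4148 1339/4148]

x' = [3189/4148, -1295/4148]
P' = [4147/4148 -1273/4148; -1273/4148 1339/4148]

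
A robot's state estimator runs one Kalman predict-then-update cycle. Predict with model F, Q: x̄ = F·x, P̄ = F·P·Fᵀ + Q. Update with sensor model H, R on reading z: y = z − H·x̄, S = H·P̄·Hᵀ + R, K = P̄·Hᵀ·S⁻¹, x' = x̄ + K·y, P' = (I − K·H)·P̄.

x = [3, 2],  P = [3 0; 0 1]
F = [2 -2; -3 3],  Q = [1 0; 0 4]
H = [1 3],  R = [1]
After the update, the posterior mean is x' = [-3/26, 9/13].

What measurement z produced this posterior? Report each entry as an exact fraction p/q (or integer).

z = [2]

x̄ = F·x = [2, -3]
P̄ = F·P·Fᵀ + Q = [17 -24; -24 40]
S = H·P̄·Hᵀ + R = [234]
K = P̄·Hᵀ·S⁻¹ = [-55/234; 16/39]
x' − x̄ = [-55/26, 48/13] = K·y
y = (KᵀK)⁻¹·Kᵀ·(x' − x̄) = [9]
z = y + H·x̄ = [9] + [-7] = [2]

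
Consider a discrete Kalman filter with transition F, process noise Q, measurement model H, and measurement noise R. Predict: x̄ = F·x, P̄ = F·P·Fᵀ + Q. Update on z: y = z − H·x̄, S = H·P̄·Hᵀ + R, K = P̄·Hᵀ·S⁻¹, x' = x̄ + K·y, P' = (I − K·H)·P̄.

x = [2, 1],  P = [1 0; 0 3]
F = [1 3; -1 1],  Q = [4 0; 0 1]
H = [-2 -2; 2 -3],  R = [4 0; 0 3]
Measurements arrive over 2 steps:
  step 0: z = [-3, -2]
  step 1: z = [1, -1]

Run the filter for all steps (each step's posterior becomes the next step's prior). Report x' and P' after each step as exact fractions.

step 0: x' = [115/203, 4097/5278], P' = [96/203 24/203; 24/203 687/2639]
step 1: x' = [-270077/935971, 132879/1871942], P' = [416109/935971 89700/935971; 89700/935971 219827/935971]

step 0: x̄ = F·x = [5, -1]
step 0: P̄ = F·P·Fᵀ + Q = [32 8; 8 5]
step 0: y = z − H·x̄ = [5, -15]
step 0: S = H·P̄·Hᵀ + R = [216 -82; -82 80]
step 0: K = P̄·Hᵀ·S⁻¹ = [-60/203 40/203; -999/5278 -479/2639]
step 0: x' = x̄ + K·y = [115/203, 4097/5278]
step 0: P' = (I − K·H)·P̄ = [96/203 24/203; 24/203 687/2639]
step 1: x̄ = F·x = [2183/754, 1107/5278]
step 1: P̄ = F·P·Fᵀ + Q = [2837/377 27/377; 27/377 3950/2639]
step 1: y = z − H·x̄ = [19027/2639, -32519/5278]
step 1: S = H·P̄·Hᵀ + R = [107304/2639 -55358/2639; -55358/2639 120635/2639]
step 1: K = P̄·Hᵀ·S⁻¹ = [-505809/1871942 187706/935971; -309527/1871942 -160027/935971]
step 1: x' = x̄ + K·y = [-270077/935971, 132879/1871942]
step 1: P' = (I − K·H)·P̄ = [416109/935971 89700/935971; 89700/935971 219827/935971]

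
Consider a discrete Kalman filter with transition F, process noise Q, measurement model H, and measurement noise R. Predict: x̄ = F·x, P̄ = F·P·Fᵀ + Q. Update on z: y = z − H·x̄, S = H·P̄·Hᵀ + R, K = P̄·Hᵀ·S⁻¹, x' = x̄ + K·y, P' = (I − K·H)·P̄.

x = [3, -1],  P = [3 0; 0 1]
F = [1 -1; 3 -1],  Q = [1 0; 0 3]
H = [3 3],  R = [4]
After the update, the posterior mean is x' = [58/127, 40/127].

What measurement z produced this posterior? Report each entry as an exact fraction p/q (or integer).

z = [2]

x̄ = F·x = [4, 10]
P̄ = F·P·Fᵀ + Q = [5 10; 10 31]
S = H·P̄·Hᵀ + R = [508]
K = P̄·Hᵀ·S⁻¹ = [45/508; 123/508]
x' − x̄ = [-450/127, -1230/127] = K·y
y = (KᵀK)⁻¹·Kᵀ·(x' − x̄) = [-40]
z = y + H·x̄ = [-40] + [42] = [2]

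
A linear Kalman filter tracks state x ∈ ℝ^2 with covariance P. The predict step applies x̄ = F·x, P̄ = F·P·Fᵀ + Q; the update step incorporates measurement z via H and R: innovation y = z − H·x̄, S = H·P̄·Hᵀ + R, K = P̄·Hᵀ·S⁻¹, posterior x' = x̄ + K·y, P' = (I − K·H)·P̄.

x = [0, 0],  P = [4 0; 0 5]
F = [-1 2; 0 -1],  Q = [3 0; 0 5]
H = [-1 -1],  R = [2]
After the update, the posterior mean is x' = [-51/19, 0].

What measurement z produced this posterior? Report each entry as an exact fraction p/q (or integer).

z = [3]

x̄ = F·x = [0, 0]
P̄ = F·P·Fᵀ + Q = [27 -10; -10 10]
S = H·P̄·Hᵀ + R = [19]
K = P̄·Hᵀ·S⁻¹ = [-17/19; 0]
x' − x̄ = [-51/19, 0] = K·y
y = (KᵀK)⁻¹·Kᵀ·(x' − x̄) = [3]
z = y + H·x̄ = [3] + [0] = [3]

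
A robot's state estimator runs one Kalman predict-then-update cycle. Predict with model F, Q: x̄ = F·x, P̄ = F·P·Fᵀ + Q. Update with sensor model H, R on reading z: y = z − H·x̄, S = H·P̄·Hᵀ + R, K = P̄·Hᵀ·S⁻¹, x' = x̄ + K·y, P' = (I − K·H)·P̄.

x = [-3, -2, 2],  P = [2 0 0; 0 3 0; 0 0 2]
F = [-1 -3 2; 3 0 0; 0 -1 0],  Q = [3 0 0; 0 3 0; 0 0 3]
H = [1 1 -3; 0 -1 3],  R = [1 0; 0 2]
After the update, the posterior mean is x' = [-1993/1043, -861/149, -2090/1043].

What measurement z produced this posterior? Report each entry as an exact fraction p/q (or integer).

z = [-2, -1]

x̄ = F·x = [13, -9, 2]
P̄ = F·P·Fᵀ + Q = [40 -6 9; -6 21 0; 9 0 6]
S = H·P̄·Hᵀ + R = [50 -42; -42 77]
K = P̄·Hᵀ·S⁻¹ = [275/298 972/1043; 39/298 -30/149; 9/298 261/1043]
x' − x̄ = [-15552/1043, 480/149, -4176/1043] = K·y
y = (KᵀK)⁻¹·Kᵀ·(x' − x̄) = [0, -16]
z = y + H·x̄ = [0, -16] + [-2, 15] = [-2, -1]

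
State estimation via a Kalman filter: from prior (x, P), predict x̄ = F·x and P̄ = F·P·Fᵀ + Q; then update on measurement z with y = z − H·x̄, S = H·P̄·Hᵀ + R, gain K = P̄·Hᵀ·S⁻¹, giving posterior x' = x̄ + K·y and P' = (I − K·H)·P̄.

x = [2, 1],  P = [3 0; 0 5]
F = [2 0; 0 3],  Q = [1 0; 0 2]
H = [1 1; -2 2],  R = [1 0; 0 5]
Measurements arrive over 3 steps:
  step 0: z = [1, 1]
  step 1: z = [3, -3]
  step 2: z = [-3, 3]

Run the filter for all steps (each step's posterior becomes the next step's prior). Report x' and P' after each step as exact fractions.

step 0: x' = [4156/10321, 7839/10321], P' = [5564/10321 -611/10321; -611/10321 5734/10321]
step 1: x' = [4688492/2307769, 2019901/2307769], P' = [2203545/4615538 -122535/2307769; -122535/2307769 1200950/2307769]
step 2: x' = [-283481557/230909209, -126961871/230909209], P' = [435378107/923636836 -24160459/461818418; -24160459/461818418 119731063/230909209]

step 0: x̄ = F·x = [4, 3]
step 0: P̄ = F·P·Fᵀ + Q = [13 0; 0 47]
step 0: y = z − H·x̄ = [-6, 3]
step 0: S = H·P̄·Hᵀ + R = [61 68; 68 245]
step 0: K = P̄·Hᵀ·S⁻¹ = [4953/10321 -2470/10321; 5123/10321 2538/10321]
step 0: x' = x̄ + K·y = [4156/10321, 7839/10321]
step 0: P' = (I − K·H)·P̄ = [5564/10321 -611/10321; -611/10321 5734/10321]
step 1: x̄ = F·x = [8312/10321, 23517/10321]
step 1: P̄ = F·P·Fᵀ + Q = [32577/10321 -3666/10321; -3666/10321 72248/10321]
step 1: y = z − H·x̄ = [-866/10321, -61373/10321]
step 1: S = H·P̄·Hᵀ + R = [107814/10321 79342/10321; 79342/10321 500233/10321]
step 1: K = P̄·Hᵀ·S⁻¹ = [1958475/4615538 -489723/2307769; 1078415/2307769 529394/2307769]
step 1: x' = x̄ + K·y = [4688492/2307769, 2019901/2307769]
step 1: P' = (I − K·H)·P̄ = [2203545/4615538 -122535/2307769; -122535/2307769 1200950/2307769]
step 2: x̄ = F·x = [9376984/2307769, 6059703/2307769]
step 2: P̄ = F·P·Fᵀ + Q = [6714859/2307769 -735210/2307769; -735210/2307769 15424088/2307769]
step 2: y = z − H·x̄ = [-22359994/2307769, 13557869/2307769]
step 2: S = H·P̄·Hᵀ + R = [22976296/2307769 17418458/2307769; 17418458/2307769 105976313/2307769]
step 2: K = P̄·Hᵀ·S⁻¹ = [387057189/923636836 -96739805/461818418; 215301667/461818418 52724517/230909209]
step 2: x' = x̄ + K·y = [-283481557/230909209, -126961871/230909209]
step 2: P' = (I − K·H)·P̄ = [435378107/923636836 -24160459/461818418; -24160459/461818418 119731063/230909209]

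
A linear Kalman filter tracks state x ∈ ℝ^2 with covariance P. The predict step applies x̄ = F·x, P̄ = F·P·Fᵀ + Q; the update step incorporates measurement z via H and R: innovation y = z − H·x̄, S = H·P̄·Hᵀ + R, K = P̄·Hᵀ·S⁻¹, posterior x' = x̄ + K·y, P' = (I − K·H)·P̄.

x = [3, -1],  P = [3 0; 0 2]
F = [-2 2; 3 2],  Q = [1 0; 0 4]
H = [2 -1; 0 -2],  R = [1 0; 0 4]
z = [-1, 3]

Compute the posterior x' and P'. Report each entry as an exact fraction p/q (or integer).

x̄ = F·x = [-8, 7]
P̄ = F·P·Fᵀ + Q = [21 -10; -10 39]
y = z − H·x̄ = [22, 17]
S = H·P̄·Hᵀ + R = [164 118; 118 160]
K = P̄·Hᵀ·S⁻¹ = [1490/3079 -714/3079; -59/3079 -2915/6158]
x' = x̄ + K·y = [-3990/3079, -9045/6158]
P' = (I − K·H)·P̄ = [1459/3079 1428/3079; 1428/3079 2915/3079]

x' = [-3990/3079, -9045/6158]
P' = [1459/3079 1428/3079; 1428/3079 2915/3079]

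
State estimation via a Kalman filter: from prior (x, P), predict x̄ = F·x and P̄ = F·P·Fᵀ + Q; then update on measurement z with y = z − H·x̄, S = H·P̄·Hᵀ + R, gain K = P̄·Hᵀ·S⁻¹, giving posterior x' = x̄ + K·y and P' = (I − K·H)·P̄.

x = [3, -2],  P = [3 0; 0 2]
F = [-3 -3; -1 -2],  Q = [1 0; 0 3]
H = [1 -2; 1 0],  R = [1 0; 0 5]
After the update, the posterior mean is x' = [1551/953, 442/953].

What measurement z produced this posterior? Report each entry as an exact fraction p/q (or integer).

x̄ = F·x = [-3, 1]
P̄ = F·P·Fᵀ + Q = [46 21; 21 14]
S = H·P̄·Hᵀ + R = [19 4; 4 51]
K = P̄·Hᵀ·S⁻¹ = [20/953 858/953; -441/953 427/953]
x' − x̄ = [4410/953, -511/953] = K·y
y = (KᵀK)⁻¹·Kᵀ·(x' − x̄) = [6, 5]
z = y + H·x̄ = [6, 5] + [-5, -3] = [1, 2]

z = [1, 2]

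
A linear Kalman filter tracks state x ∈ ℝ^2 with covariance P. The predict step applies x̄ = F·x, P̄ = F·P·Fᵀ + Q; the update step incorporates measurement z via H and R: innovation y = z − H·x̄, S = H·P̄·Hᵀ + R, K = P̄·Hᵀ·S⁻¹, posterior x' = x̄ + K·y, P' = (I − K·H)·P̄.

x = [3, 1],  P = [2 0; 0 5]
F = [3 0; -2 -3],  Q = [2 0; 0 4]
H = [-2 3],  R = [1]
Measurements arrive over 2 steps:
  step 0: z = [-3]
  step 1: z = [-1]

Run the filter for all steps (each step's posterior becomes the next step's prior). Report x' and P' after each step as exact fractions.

step 0: x' = [575/123, 86/41], P' = [4492/369 994/123; 994/123 449/82]
step 1: x' = [578897/326939, 824789/980817], P' = [706898/326939 1359640/980817; 1359640/980817 326425/326939]

step 0: x̄ = F·x = [9, -9]
step 0: P̄ = F·P·Fᵀ + Q = [20 -12; -12 57]
step 0: y = z − H·x̄ = [42]
step 0: S = H·P̄·Hᵀ + R = [738]
step 0: K = P̄·Hᵀ·S⁻¹ = [-38/369; 65/246]
step 0: x' = x̄ + K·y = [575/123, 86/41]
step 0: P' = (I − K·H)·P̄ = [4492/369 994/123; 994/123 449/82]
step 1: x̄ = F·x = [575/41, -1924/123]
step 1: P̄ = F·P·Fᵀ + Q = [4574/41 -17930/123; -17930/123 146825/738]
step 1: y = z − H·x̄ = [3033/41]
step 1: S = H·P̄·Hᵀ + R = [326939/82]
step 1: K = P̄·Hᵀ·S⁻¹ = [-54156/326939; 218545/980817]
step 1: x' = x̄ + K·y = [578897/326939, 824789/980817]
step 1: P' = (I − K·H)·P̄ = [706898/326939 1359640/980817; 1359640/980817 326425/326939]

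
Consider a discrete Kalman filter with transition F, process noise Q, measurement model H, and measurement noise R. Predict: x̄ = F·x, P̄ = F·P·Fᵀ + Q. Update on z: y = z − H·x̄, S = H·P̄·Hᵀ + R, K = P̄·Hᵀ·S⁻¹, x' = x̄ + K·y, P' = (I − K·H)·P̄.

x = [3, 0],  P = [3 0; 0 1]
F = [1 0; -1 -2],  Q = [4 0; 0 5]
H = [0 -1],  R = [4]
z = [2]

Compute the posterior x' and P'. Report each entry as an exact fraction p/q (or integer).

x' = [45/16, -9/4]
P' = [103/16 -3/4; -3/4 3]

x̄ = F·x = [3, -3]
P̄ = F·P·Fᵀ + Q = [7 -3; -3 12]
y = z − H·x̄ = [-1]
S = H·P̄·Hᵀ + R = [16]
K = P̄·Hᵀ·S⁻¹ = [3/16; -3/4]
x' = x̄ + K·y = [45/16, -9/4]
P' = (I − K·H)·P̄ = [103/16 -3/4; -3/4 3]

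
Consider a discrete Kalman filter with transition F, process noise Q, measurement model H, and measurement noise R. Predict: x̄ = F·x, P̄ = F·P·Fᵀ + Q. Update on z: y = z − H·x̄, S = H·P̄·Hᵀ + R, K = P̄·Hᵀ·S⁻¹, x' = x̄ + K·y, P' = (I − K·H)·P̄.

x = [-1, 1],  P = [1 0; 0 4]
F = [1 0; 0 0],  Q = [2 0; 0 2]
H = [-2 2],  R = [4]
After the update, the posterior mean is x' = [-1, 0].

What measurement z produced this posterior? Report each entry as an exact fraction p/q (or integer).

x̄ = F·x = [-1, 0]
P̄ = F·P·Fᵀ + Q = [3 0; 0 2]
S = H·P̄·Hᵀ + R = [24]
K = P̄·Hᵀ·S⁻¹ = [-1/4; 1/6]
x' − x̄ = [0, 0] = K·y
y = (KᵀK)⁻¹·Kᵀ·(x' − x̄) = [0]
z = y + H·x̄ = [0] + [2] = [2]

z = [2]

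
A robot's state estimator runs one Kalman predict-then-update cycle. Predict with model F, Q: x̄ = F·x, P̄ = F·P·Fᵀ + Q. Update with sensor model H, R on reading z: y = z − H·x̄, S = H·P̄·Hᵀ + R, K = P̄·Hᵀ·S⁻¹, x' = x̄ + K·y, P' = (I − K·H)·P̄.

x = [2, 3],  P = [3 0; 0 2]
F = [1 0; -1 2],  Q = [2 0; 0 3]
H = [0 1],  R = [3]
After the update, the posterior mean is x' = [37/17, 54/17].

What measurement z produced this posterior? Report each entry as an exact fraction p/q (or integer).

x̄ = F·x = [2, 4]
P̄ = F·P·Fᵀ + Q = [5 -3; -3 14]
S = H·P̄·Hᵀ + R = [17]
K = P̄·Hᵀ·S⁻¹ = [-3/17; 14/17]
x' − x̄ = [3/17, -14/17] = K·y
y = (KᵀK)⁻¹·Kᵀ·(x' − x̄) = [-1]
z = y + H·x̄ = [-1] + [4] = [3]

z = [3]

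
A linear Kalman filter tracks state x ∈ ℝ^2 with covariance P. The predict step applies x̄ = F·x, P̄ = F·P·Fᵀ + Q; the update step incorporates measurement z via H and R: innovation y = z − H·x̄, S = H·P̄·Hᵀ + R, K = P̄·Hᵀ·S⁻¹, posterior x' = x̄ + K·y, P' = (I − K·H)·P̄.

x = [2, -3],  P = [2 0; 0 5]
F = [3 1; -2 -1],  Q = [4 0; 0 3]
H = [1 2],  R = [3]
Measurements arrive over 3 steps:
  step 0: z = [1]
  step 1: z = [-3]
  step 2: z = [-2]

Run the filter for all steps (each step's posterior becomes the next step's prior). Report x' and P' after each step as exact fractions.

step 0: x' = [3, -1], P' = [653/26 -337/26; -337/26 191/26]
step 1: x' = [3005/332, -1981/332], P' = [43623/332 -22335/332; -22335/332 11649/332]
step 2: x' = [60409/3382, -67389/6764], P' = [573462/1691 -589017/3382; -589017/3382 3046731/33820]

step 0: x̄ = F·x = [3, -1]
step 0: P̄ = F·P·Fᵀ + Q = [27 -17; -17 16]
step 0: y = z − H·x̄ = [0]
step 0: S = H·P̄·Hᵀ + R = [26]
step 0: K = P̄·Hᵀ·S⁻¹ = [-7/26; 15/26]
step 0: x' = x̄ + K·y = [3, -1]
step 0: P' = (I − K·H)·P̄ = [653/26 -337/26; -337/26 191/26]
step 1: x̄ = F·x = [8, -5]
step 1: P̄ = F·P·Fᵀ + Q = [2075/13 -1212/13; -1212/13 1533/26]
step 1: y = z − H·x̄ = [-1]
step 1: S = H·P̄·Hᵀ + R = [332/13]
step 1: K = P̄·Hᵀ·S⁻¹ = [-349/332; 321/332]
step 1: x' = x̄ + K·y = [3005/332, -1981/332]
step 1: P' = (I − K·H)·P̄ = [43623/332 -22335/332; -22335/332 11649/332]
step 2: x̄ = F·x = [3517/166, -4029/332]
step 2: P̄ = F·P·Fᵀ + Q = [135787/166 -40428/83; -40428/83 97797/332]
step 2: y = z − H·x̄ = [90/83]
step 2: S = H·P̄·Hᵀ + R = [8455/166]
step 2: K = P̄·Hᵀ·S⁻¹ = [-5185/1691; 16941/8455]
step 2: x' = x̄ + K·y = [60409/3382, -67389/6764]
step 2: P' = (I − K·H)·P̄ = [573462/1691 -589017/3382; -589017/3382 3046731/33820]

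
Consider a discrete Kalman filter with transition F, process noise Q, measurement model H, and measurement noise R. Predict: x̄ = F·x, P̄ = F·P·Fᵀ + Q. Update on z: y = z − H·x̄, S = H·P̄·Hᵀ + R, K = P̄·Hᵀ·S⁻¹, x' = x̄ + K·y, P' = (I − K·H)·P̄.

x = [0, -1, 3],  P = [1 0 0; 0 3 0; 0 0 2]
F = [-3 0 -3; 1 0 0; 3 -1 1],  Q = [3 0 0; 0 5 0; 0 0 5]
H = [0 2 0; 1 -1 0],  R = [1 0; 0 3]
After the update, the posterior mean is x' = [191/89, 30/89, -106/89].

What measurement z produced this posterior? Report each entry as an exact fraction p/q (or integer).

z = [1, 3]

x̄ = F·x = [-9, 0, 4]
P̄ = F·P·Fᵀ + Q = [30 -3 -15; -3 6 3; -15 3 19]
S = H·P̄·Hᵀ + R = [25 -18; -18 45]
K = P̄·Hᵀ·S⁻¹ = [36/89 239/267; 42/89 -1/89; -6/89 -38/89]
x' − x̄ = [992/89, 30/89, -462/89] = K·y
y = (KᵀK)⁻¹·Kᵀ·(x' − x̄) = [1, 12]
z = y + H·x̄ = [1, 12] + [0, -9] = [1, 3]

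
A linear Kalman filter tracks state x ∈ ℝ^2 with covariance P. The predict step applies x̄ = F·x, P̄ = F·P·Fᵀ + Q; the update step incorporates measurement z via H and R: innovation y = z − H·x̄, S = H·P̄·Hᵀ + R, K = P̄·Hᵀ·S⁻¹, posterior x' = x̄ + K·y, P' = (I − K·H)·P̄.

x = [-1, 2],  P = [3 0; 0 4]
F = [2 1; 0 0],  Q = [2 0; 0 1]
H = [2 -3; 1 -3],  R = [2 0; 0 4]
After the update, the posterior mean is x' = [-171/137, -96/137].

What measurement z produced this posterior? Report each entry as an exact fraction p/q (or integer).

x̄ = F·x = [0, 0]
P̄ = F·P·Fᵀ + Q = [18 0; 0 1]
S = H·P̄·Hᵀ + R = [83 45; 45 31]
K = P̄·Hᵀ·S⁻¹ = [153/274 -63/274; 21/274 -57/274]
x' − x̄ = [-171/137, -96/137] = K·y
y = (KᵀK)⁻¹·Kᵀ·(x' − x̄) = [-1, 3]
z = y + H·x̄ = [-1, 3] + [0, 0] = [-1, 3]

z = [-1, 3]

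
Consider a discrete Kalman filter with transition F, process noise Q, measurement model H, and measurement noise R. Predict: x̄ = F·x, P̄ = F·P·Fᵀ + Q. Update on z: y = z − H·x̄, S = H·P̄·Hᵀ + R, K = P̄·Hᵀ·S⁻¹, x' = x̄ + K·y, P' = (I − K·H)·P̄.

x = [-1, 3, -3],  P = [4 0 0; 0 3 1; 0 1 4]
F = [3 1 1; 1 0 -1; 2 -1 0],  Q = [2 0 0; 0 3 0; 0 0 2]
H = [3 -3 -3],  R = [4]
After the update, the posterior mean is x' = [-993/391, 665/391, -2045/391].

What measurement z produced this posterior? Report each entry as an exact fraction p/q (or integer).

z = [3]

x̄ = F·x = [-3, 2, -5]
P̄ = F·P·Fᵀ + Q = [47 7 20; 7 11 9; 20 9 21]
S = H·P̄·Hᵀ + R = [391]
K = P̄·Hᵀ·S⁻¹ = [60/391; -39/391; -30/391]
x' − x̄ = [180/391, -117/391, -90/391] = K·y
y = (KᵀK)⁻¹·Kᵀ·(x' − x̄) = [3]
z = y + H·x̄ = [3] + [0] = [3]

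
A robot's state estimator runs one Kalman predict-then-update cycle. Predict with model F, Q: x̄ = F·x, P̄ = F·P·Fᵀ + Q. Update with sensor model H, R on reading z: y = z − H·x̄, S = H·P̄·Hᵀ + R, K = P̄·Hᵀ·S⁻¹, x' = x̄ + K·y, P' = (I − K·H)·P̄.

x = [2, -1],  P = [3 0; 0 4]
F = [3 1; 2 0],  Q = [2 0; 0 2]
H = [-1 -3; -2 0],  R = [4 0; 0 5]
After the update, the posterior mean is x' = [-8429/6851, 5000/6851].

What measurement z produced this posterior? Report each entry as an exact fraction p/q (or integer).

x̄ = F·x = [5, 4]
P̄ = F·P·Fᵀ + Q = [33 18; 18 14]
S = H·P̄·Hᵀ + R = [271 174; 174 137]
K = P̄·Hᵀ·S⁻¹ = [-435/6851 -2748/6851; -1956/6851 684/6851]
x' − x̄ = [-42684/6851, -22404/6851] = K·y
y = (KᵀK)⁻¹·Kᵀ·(x' − x̄) = [16, 13]
z = y + H·x̄ = [16, 13] + [-17, -10] = [-1, 3]

z = [-1, 3]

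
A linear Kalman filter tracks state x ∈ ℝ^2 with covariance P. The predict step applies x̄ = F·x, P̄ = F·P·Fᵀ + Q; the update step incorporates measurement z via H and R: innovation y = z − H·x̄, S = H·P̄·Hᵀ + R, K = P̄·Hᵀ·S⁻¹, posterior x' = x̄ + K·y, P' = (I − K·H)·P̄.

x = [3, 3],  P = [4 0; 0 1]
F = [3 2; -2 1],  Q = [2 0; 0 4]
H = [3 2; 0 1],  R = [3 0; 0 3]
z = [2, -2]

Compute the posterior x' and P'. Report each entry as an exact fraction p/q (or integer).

x' = [1331/708, -715/472]
P' = [529/354 -409/236; -409/236 1215/472]

x̄ = F·x = [15, -3]
P̄ = F·P·Fᵀ + Q = [42 -22; -22 21]
y = z − H·x̄ = [-37, 1]
S = H·P̄·Hᵀ + R = [201 -24; -24 24]
K = P̄·Hᵀ·S⁻¹ = [20/59 -409/708; -1/59 405/472]
x' = x̄ + K·y = [1331/708, -715/472]
P' = (I − K·H)·P̄ = [529/354 -409/236; -409/236 1215/472]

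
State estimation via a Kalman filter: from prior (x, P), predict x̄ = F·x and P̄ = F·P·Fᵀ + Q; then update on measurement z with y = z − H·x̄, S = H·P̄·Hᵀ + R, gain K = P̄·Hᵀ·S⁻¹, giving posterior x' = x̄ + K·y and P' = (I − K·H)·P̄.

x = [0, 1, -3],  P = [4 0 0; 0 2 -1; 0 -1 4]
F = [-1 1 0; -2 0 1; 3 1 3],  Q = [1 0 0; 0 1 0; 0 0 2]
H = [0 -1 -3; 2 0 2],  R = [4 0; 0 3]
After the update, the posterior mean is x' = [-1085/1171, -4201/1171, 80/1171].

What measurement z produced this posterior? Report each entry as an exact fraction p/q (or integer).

x̄ = F·x = [1, -3, -8]
P̄ = F·P·Fᵀ + Q = [7 7 -13; 7 21 -13; -13 -13 70]
S = H·P̄·Hᵀ + R = [577 -330; -330 207]
K = P̄·Hᵀ·S⁻¹ = [296/1171 404/1171; -26/1171 -328/3513; -351/1171 256/3513]
x' − x̄ = [-2256/1171, -688/1171, 9448/1171] = K·y
y = (KᵀK)⁻¹·Kᵀ·(x' − x̄) = [-24, 12]
z = y + H·x̄ = [-24, 12] + [27, -14] = [3, -2]

z = [3, -2]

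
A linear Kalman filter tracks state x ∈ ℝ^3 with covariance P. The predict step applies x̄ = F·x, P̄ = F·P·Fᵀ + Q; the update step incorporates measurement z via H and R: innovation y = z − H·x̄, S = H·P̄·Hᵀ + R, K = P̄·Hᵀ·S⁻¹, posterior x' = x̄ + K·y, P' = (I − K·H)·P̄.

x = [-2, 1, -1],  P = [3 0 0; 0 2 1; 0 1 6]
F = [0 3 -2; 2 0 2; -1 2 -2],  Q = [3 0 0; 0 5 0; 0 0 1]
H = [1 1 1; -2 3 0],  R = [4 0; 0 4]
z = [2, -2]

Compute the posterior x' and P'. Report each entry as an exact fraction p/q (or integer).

x' = [4804/6027, -370/2009, 2748/2009]
P' = [9668/6027 1852/2009 -1524/2009; 1852/2009 1924/2009 -1432/2009; -1524/2009 -1432/2009 4548/2009]

x̄ = F·x = [5, -6, 6]
P̄ = F·P·Fᵀ + Q = [33 -18 26; -18 41 -26; 26 -26 28]
y = z − H·x̄ = [-3, 26]
S = H·P̄·Hᵀ + R = [70 -91; -91 721]
K = P̄·Hᵀ·S⁻¹ = [2663/6027 -667/6027; 586/2009 517/2009; 398/2009 -312/2009]
x' = x̄ + K·y = [4804/6027, -370/2009, 2748/2009]
P' = (I − K·H)·P̄ = [9668/6027 1852/2009 -1524/2009; 1852/2009 1924/2009 -1432/2009; -1524/2009 -1432/2009 4548/2009]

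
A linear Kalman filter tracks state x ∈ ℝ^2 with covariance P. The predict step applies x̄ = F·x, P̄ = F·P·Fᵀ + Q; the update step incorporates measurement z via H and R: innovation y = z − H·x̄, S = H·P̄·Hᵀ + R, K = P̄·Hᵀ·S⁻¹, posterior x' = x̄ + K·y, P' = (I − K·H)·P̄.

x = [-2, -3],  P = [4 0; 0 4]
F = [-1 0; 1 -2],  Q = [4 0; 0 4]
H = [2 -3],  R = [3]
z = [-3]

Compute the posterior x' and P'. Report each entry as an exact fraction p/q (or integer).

x̄ = F·x = [2, 4]
P̄ = F·P·Fᵀ + Q = [8 -4; -4 24]
y = z − H·x̄ = [5]
S = H·P̄·Hᵀ + R = [299]
K = P̄·Hᵀ·S⁻¹ = [28/299; -80/299]
x' = x̄ + K·y = [738/299, 796/299]
P' = (I − K·H)·P̄ = [1608/299 1044/299; 1044/299 776/299]

x' = [738/299, 796/299]
P' = [1608/299 1044/299; 1044/299 776/299]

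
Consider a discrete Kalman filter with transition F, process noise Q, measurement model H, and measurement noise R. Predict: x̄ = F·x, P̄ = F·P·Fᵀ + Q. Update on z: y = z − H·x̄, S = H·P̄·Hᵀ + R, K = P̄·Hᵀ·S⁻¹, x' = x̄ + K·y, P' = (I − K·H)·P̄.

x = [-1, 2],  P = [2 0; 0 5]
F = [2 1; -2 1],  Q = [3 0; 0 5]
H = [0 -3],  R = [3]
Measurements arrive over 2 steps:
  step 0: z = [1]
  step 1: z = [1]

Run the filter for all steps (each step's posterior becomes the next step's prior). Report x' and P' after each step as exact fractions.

step 0: x' = [39/55, -14/55], P' = [853/55 -3/55; -3/55 18/55]
step 1: x' = [-23/431, -293/862], P' = [50849/5603 -1697/5603; -1697/5603 3717/11206]

step 0: x̄ = F·x = [0, 4]
step 0: P̄ = F·P·Fᵀ + Q = [16 -3; -3 18]
step 0: y = z − H·x̄ = [13]
step 0: S = H·P̄·Hᵀ + R = [165]
step 0: K = P̄·Hᵀ·S⁻¹ = [3/55; -18/55]
step 0: x' = x̄ + K·y = [39/55, -14/55]
step 0: P' = (I − K·H)·P̄ = [853/55 -3/55; -3/55 18/55]
step 1: x̄ = F·x = [64/55, -92/55]
step 1: P̄ = F·P·Fᵀ + Q = [3583/55 -3394/55; -3394/55 3717/55]
step 1: y = z − H·x̄ = [-221/55]
step 1: S = H·P̄·Hᵀ + R = [33618/55]
step 1: K = P̄·Hᵀ·S⁻¹ = [1697/5603; -3717/11206]
step 1: x' = x̄ + K·y = [-23/431, -293/862]
step 1: P' = (I − K·H)·P̄ = [50849/5603 -1697/5603; -1697/5603 3717/11206]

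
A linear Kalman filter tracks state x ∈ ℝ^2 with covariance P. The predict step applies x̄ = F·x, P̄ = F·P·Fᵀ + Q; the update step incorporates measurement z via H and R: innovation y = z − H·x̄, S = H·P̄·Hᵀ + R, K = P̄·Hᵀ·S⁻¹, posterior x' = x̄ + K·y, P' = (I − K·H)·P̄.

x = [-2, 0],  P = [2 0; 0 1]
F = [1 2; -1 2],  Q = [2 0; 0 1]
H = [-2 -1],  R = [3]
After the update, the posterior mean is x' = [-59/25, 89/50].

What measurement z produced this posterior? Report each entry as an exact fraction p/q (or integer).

z = [3]

x̄ = F·x = [-2, 2]
P̄ = F·P·Fᵀ + Q = [8 2; 2 7]
S = H·P̄·Hᵀ + R = [50]
K = P̄·Hᵀ·S⁻¹ = [-9/25; -11/50]
x' − x̄ = [-9/25, -11/50] = K·y
y = (KᵀK)⁻¹·Kᵀ·(x' − x̄) = [1]
z = y + H·x̄ = [1] + [2] = [3]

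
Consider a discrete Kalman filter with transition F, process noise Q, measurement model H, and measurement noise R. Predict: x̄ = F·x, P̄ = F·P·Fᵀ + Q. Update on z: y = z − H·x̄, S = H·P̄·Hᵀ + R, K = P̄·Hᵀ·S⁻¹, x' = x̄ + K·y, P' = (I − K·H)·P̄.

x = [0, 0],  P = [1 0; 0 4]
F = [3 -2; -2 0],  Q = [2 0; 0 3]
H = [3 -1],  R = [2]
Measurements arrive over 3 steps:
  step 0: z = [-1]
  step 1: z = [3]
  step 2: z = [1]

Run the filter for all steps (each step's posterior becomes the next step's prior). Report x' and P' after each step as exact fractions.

step 0: x' = [-29/96, 25/288], P' = [23/32 149/96; 149/96 1391/288]
step 1: x' = [3698/3249, 4457/7581], P' = [2821/3249 2119/1083; 2119/1083 14845/2527]
step 2: x' = [-748695/1848388, -4458027/1848388], P' = [1739189/1848388 3994749/1848388; 3994749/1848388 11921597/1848388]

step 0: x̄ = F·x = [0, 0]
step 0: P̄ = F·P·Fᵀ + Q = [27 -6; -6 7]
step 0: y = z − H·x̄ = [-1]
step 0: S = H·P̄·Hᵀ + R = [288]
step 0: K = P̄·Hᵀ·S⁻¹ = [29/96; -25/288]
step 0: x' = x̄ + K·y = [-29/96, 25/288]
step 0: P' = (I − K·H)·P̄ = [23/32 149/96; 149/96 1391/288]
step 1: x̄ = F·x = [-311/288, 29/48]
step 1: P̄ = F·P·Fᵀ + Q = [2639/288 91/48; 91/48 47/8]
step 1: y = z − H·x̄ = [219/32]
step 1: S = H·P̄·Hᵀ + R = [2527/32]
step 1: K = P̄·Hᵀ·S⁻¹ = [117/361; -6/2527]
step 1: x' = x̄ + K·y = [3698/3249, 4457/7581]
step 1: P' = (I − K·H)·P̄ = [2821/3249 2119/1083; 2119/1083 14845/2527]
step 2: x̄ = F·x = [16972/7581, -7396/3249]
step 2: P̄ = F·P·Fᵀ + Q = [24849/2527 2834/1083; 2834/1083 21031/3249]
step 2: y = z − H·x̄ = [-181777/22743]
step 2: S = H·P̄·Hᵀ + R = [1848388/22743]
step 2: K = P̄·Hᵀ·S⁻¹ = [611409/1848388; 31325/1848388]
step 2: x' = x̄ + K·y = [-748695/1848388, -4458027/1848388]
step 2: P' = (I − K·H)·P̄ = [1739189/1848388 3994749/1848388; 3994749/1848388 11921597/1848388]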